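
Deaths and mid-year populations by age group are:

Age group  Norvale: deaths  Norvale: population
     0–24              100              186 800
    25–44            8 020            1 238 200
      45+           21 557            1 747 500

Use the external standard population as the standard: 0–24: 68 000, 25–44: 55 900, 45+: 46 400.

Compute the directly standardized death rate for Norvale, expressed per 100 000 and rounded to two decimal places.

570.09

Age-specific rates per 100 000 for Norvale: 53.53, 647.71, 1233.59.
Standard total = 170 300; weights = 0.3993, 0.3282, 0.2725.
Standardized rate: 0.3993×53.53 + 0.3282×647.71 + 0.2725×1233.59 = 570.0887 per 100 000.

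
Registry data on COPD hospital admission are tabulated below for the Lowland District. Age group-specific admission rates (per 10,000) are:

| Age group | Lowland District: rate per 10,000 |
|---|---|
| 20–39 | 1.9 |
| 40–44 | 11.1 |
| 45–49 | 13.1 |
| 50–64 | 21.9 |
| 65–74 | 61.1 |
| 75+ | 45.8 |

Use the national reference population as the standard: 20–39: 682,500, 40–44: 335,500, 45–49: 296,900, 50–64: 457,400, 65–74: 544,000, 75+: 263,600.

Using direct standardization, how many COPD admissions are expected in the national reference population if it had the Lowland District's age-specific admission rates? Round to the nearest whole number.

Expected COPD admissions = Σ (standard pop × age-specific rate ÷ 10,000)
= 682,500×1.9/10,000 + 335,500×11.1/10,000 + 296,900×13.1/10,000 + 457,400×21.9/10,000 + 544,000×61.1/10,000 + 263,600×45.8/10,000
= 129.68 + 372.40 + 388.94 + 1001.71 + 3323.84 + 1207.29 = 6423.85.

6424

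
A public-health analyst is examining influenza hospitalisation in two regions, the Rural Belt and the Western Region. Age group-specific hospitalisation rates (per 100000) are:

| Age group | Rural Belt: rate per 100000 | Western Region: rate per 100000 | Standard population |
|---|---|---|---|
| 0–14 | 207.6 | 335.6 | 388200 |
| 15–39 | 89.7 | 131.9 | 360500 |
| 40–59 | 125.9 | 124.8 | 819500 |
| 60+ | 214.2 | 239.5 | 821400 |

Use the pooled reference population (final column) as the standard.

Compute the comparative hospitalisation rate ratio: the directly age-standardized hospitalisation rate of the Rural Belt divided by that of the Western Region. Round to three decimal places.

0.822

Standard total = 2389600; weights = 0.1625, 0.1509, 0.3429, 0.3437.
The Rural Belt: 0.1625×207.6 + 0.1509×89.7 + 0.3429×125.9 + 0.3437×214.2 = 164.0635 per 100000.
The Western Region: 0.1625×335.6 + 0.1509×131.9 + 0.3429×124.8 + 0.3437×239.5 = 199.5433 per 100000.
Ratio = 164.0635 ÷ 199.5433 = 0.82219.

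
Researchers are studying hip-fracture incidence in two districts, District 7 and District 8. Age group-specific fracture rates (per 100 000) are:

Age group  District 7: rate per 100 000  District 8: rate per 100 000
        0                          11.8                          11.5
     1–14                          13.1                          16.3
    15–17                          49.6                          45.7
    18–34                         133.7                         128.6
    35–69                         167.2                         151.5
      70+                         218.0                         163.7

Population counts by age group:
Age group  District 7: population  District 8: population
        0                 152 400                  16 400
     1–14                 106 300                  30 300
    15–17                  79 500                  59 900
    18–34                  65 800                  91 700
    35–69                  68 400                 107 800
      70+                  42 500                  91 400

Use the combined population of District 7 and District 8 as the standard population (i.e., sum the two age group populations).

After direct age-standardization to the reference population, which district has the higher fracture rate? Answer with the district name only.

Combined standard total = 912 400; weights = 0.1850, 0.1497, 0.1528, 0.1726, 0.1931, 0.1468.
District 7: 0.1850×11.8 + 0.1497×13.1 + 0.1528×49.6 + 0.1726×133.7 + 0.1931×167.2 + 0.1468×218.0 = 99.0839 per 100 000.
District 8: 0.1850×11.5 + 0.1497×16.3 + 0.1528×45.7 + 0.1726×128.6 + 0.1931×151.5 + 0.1468×163.7 = 87.0305 per 100 000.
The crude rates (71.15 vs 117.00) would put District 8 higher, but that reflects its age composition; once standardized to a common age structure, District 7 has the higher underlying rate.

District 7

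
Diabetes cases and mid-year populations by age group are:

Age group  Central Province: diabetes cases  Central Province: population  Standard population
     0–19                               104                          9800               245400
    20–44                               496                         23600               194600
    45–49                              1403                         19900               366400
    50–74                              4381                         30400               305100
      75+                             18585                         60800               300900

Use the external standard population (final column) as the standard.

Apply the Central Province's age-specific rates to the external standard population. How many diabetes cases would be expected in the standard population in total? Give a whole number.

Age-specific rates per 1000 for the Central Province: 10.612, 21.017, 70.503, 144.112, 305.674.
Expected diabetes cases = Σ (standard pop × age-specific rate ÷ 1000)
= 245400×10.612/1000 + 194600×21.017/1000 + 366400×70.503/1000 + 305100×144.112/1000 + 300900×305.674/1000
= 2604.24 + 4089.90 + 25832.12 + 43968.52 + 91977.41 = 168472.20.

168472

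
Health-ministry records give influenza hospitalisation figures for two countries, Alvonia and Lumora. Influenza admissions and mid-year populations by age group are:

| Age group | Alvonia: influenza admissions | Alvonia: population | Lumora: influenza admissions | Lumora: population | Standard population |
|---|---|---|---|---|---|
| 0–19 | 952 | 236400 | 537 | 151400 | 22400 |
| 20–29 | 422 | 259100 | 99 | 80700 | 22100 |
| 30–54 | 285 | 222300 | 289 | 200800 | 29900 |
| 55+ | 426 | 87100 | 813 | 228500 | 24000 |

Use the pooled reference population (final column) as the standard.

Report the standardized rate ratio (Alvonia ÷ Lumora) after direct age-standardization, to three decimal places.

Age-specific rates per 100000 for Alvonia: 402.71, 162.87, 128.21, 489.09.
For Lumora: 354.69, 122.68, 143.92, 355.80.
Standard total = 98400; weights = 0.2276, 0.2246, 0.3039, 0.2439.
Alvonia: 0.2276×402.71 + 0.2246×162.87 + 0.3039×128.21 + 0.2439×489.09 = 286.5007 per 100000.
Lumora: 0.2276×354.69 + 0.2246×122.68 + 0.3039×143.92 + 0.2439×355.80 = 238.8080 per 100000.
Ratio = 286.5007 ÷ 238.8080 = 1.19971.

1.200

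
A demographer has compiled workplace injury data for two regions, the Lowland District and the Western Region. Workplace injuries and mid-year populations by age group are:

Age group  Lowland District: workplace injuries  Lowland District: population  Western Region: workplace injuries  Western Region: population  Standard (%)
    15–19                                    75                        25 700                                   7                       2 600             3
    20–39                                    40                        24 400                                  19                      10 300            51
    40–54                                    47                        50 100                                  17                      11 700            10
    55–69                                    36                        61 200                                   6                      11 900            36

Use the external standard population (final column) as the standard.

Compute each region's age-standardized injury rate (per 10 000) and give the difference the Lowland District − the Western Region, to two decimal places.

Age-specific rates per 10 000 for the Lowland District: 29.18, 16.39, 9.38, 5.88.
For the Western Region: 26.92, 18.45, 14.53, 5.04.
Standard weights: 0.03, 0.51, 0.10, 0.36.
The Lowland District: 0.0300×29.18 + 0.5100×16.39 + 0.1000×9.38 + 0.3600×5.88 = 12.2919 per 10 000.
The Western Region: 0.0300×26.92 + 0.5100×18.45 + 0.1000×14.53 + 0.3600×5.04 = 13.4836 per 10 000.
Difference = 12.2919 − 13.4836 = -1.1917.

-1.19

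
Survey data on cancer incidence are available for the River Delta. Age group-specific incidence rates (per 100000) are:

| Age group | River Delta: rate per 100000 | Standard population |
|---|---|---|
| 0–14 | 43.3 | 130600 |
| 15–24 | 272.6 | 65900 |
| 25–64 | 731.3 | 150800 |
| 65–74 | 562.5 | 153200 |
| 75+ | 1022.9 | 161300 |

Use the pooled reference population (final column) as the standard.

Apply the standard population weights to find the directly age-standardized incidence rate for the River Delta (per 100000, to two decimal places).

Standard total = 661800; weights = 0.1973, 0.0996, 0.2279, 0.2315, 0.2437.
Standardized rate: 0.1973×43.3 + 0.0996×272.6 + 0.2279×731.3 + 0.2315×562.5 + 0.2437×1022.9 = 581.8497 per 100000.

581.85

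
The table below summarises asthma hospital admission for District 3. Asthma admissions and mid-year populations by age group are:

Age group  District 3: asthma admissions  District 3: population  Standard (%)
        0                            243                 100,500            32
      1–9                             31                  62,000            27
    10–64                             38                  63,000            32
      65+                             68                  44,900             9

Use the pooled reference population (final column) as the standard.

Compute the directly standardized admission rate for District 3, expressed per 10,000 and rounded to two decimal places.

12.38

Age-specific rates per 10,000 for District 3: 24.18, 5.00, 6.03, 15.14.
Standard weights: 0.32, 0.27, 0.32, 0.09.
Standardized rate: 0.3200×24.18 + 0.2700×5.00 + 0.3200×6.03 + 0.0900×15.14 = 12.3805 per 10,000.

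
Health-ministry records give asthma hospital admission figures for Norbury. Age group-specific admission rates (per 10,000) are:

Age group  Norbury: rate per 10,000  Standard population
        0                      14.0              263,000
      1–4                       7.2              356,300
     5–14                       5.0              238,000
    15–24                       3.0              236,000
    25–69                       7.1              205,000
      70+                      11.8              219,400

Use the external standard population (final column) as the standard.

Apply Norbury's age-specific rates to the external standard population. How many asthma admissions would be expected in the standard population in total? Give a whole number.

Expected asthma admissions = Σ (standard pop × age-specific rate ÷ 10,000)
= 263,000×14.0/10,000 + 356,300×7.2/10,000 + 238,000×5.0/10,000 + 236,000×3.0/10,000 + 205,000×7.1/10,000 + 219,400×11.8/10,000
= 368.20 + 256.54 + 119.00 + 70.80 + 145.55 + 258.89 = 1218.98.

1219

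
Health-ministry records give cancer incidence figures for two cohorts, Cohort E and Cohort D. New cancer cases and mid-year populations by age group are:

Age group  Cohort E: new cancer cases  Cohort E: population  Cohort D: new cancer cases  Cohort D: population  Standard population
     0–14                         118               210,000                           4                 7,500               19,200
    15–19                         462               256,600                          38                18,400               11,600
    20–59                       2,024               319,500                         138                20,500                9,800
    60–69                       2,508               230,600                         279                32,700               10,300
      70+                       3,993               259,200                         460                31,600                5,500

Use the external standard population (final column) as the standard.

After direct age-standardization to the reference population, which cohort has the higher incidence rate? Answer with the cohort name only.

Age-specific rates per 100,000 for Cohort E: 56.19, 180.05, 633.49, 1087.60, 1540.51.
For Cohort D: 53.33, 206.52, 673.17, 853.21, 1455.70.
Standard total = 56,400; weights = 0.3404, 0.2057, 0.1738, 0.1826, 0.0975.
Cohort E: 0.3404×56.19 + 0.2057×180.05 + 0.1738×633.49 + 0.1826×1087.60 + 0.0975×1540.51 = 515.0826 per 100,000.
Cohort D: 0.3404×53.33 + 0.2057×206.52 + 0.1738×673.17 + 0.1826×853.21 + 0.0975×1455.70 = 475.3746 per 100,000.
The crude rates (713.61 vs 830.17) would put Cohort D higher, but that reflects its age composition; once standardized to a common age structure, Cohort E has the higher underlying rate.

Cohort E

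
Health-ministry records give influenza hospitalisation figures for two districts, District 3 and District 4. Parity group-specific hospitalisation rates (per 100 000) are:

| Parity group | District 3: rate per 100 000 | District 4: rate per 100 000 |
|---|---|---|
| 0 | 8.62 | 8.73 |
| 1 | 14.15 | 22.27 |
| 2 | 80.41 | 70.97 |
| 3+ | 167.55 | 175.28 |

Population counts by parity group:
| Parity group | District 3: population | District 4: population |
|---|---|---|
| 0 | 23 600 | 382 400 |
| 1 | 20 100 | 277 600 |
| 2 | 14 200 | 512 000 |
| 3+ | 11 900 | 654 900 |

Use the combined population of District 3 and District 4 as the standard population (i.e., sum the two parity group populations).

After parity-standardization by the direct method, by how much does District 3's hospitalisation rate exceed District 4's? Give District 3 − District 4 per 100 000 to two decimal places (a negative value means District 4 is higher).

Combined standard total = 1 896 700; weights = 0.2141, 0.1570, 0.2774, 0.3516.
District 3: 0.2141×8.62 + 0.1570×14.15 + 0.2774×80.41 + 0.3516×167.55 = 85.2777 per 100 000.
District 4: 0.2141×8.73 + 0.1570×22.27 + 0.2774×70.97 + 0.3516×175.28 = 86.6744 per 100 000.
Difference = 85.2777 − 86.6744 = -1.3966.

-1.40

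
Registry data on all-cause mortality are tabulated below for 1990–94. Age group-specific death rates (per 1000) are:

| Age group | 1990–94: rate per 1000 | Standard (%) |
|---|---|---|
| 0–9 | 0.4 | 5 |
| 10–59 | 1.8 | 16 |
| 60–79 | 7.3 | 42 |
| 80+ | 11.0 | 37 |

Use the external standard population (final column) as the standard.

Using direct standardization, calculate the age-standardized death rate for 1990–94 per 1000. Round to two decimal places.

Standard weights: 0.05, 0.16, 0.42, 0.37.
Standardized rate: 0.0500×0.4 + 0.1600×1.8 + 0.4200×7.3 + 0.3700×11.0 = 7.4440 per 1000.

7.44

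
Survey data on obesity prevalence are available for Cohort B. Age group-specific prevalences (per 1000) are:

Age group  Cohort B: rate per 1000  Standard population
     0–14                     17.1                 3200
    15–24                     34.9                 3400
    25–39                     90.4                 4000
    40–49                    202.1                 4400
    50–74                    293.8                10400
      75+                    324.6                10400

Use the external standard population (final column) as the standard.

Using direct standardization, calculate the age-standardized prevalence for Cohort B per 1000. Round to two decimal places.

219.43

Standard total = 35800; weights = 0.0894, 0.0950, 0.1117, 0.1229, 0.2905, 0.2905.
Standardized rate: 0.0894×17.1 + 0.0950×34.9 + 0.1117×90.4 + 0.1229×202.1 + 0.2905×293.8 + 0.2905×324.6 = 219.4296 per 1000.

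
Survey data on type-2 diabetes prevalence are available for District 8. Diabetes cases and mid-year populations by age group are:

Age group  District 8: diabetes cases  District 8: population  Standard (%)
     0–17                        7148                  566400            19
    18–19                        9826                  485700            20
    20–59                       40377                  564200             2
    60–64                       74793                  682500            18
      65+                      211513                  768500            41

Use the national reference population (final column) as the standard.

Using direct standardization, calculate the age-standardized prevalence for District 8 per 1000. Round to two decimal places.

140.44

Age-specific rates per 1000 for District 8: 12.620, 20.231, 71.565, 109.587, 275.228.
Standard weights: 0.19, 0.20, 0.02, 0.18, 0.41.
Standardized rate: 0.1900×12.620 + 0.2000×20.231 + 0.0200×71.565 + 0.1800×109.587 + 0.4100×275.228 = 140.4445 per 1000.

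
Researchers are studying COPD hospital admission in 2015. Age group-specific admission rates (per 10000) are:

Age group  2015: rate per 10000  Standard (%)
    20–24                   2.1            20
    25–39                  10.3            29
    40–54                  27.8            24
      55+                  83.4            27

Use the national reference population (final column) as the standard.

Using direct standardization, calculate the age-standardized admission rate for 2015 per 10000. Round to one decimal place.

32.6

Standard weights: 0.20, 0.29, 0.24, 0.27.
Standardized rate: 0.2000×2.1 + 0.2900×10.3 + 0.2400×27.8 + 0.2700×83.4 = 32.5970 per 10000.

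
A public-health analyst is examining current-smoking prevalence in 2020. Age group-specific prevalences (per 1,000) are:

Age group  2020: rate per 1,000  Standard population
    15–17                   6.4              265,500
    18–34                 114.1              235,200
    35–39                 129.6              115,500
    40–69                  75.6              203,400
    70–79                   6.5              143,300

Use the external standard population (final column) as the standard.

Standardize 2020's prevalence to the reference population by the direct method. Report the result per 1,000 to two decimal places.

Standard total = 962,900; weights = 0.2757, 0.2443, 0.1200, 0.2112, 0.1488.
Standardized rate: 0.2757×6.4 + 0.2443×114.1 + 0.1200×129.6 + 0.2112×75.6 + 0.1488×6.5 = 62.1174 per 1,000.

62.12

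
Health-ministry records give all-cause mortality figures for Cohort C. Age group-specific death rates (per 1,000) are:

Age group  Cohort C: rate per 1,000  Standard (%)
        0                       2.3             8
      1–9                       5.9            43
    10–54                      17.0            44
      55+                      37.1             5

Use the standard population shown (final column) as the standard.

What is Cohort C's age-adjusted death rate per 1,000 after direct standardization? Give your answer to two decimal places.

12.06

Standard weights: 0.08, 0.43, 0.44, 0.05.
Standardized rate: 0.0800×2.3 + 0.4300×5.9 + 0.4400×17.0 + 0.0500×37.1 = 12.0560 per 1,000.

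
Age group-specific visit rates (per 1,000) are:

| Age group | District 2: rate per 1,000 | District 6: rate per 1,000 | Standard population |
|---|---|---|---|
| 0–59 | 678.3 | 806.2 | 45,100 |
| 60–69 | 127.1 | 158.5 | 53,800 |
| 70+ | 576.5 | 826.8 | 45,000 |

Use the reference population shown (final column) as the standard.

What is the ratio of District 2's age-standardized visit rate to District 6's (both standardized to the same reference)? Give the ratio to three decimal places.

0.772

Standard total = 143,900; weights = 0.3134, 0.3739, 0.3127.
District 2: 0.3134×678.3 + 0.3739×127.1 + 0.3127×576.5 = 440.3878 per 1,000.
District 6: 0.3134×806.2 + 0.3739×158.5 + 0.3127×826.8 = 570.4859 per 1,000.
Ratio = 440.3878 ÷ 570.4859 = 0.77195.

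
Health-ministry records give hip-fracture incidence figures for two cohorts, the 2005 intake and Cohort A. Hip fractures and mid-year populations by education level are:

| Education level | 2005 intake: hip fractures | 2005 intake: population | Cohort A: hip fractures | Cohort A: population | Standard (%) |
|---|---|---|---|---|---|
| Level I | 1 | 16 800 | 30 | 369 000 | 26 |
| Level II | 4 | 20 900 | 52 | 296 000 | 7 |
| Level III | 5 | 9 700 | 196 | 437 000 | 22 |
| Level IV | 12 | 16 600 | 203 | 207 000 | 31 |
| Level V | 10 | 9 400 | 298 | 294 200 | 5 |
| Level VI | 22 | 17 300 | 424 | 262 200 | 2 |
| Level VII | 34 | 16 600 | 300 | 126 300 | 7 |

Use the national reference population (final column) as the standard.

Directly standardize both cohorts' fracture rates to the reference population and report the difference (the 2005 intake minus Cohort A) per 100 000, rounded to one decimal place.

Education-specific rates per 100 000 for the 2005 intake: 5.95, 19.14, 51.55, 72.29, 106.38, 127.17, 204.82.
For Cohort A: 8.13, 17.57, 44.85, 98.07, 101.29, 161.71, 237.53.
Standard weights: 0.26, 0.07, 0.22, 0.31, 0.05, 0.02, 0.07.
The 2005 intake: 0.2600×5.95 + 0.0700×19.14 + 0.2200×51.55 + 0.3100×72.29 + 0.0500×106.38 + 0.0200×127.17 + 0.0700×204.82 = 58.8370 per 100 000.
Cohort A: 0.2600×8.13 + 0.0700×17.57 + 0.2200×44.85 + 0.3100×98.07 + 0.0500×101.29 + 0.0200×161.71 + 0.0700×237.53 = 68.5376 per 100 000.
Difference = 58.8370 − 68.5376 = -9.7006.

-9.7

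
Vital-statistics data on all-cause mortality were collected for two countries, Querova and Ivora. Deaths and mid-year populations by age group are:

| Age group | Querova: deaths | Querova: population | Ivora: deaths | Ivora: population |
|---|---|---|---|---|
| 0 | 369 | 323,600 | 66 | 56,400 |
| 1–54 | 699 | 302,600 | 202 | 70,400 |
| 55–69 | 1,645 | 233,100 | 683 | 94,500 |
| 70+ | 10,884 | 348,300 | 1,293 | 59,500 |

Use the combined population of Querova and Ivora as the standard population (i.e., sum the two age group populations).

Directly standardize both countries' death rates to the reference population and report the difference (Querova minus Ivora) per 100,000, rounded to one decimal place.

Age-specific rates per 100,000 for Querova: 114.03, 231.00, 705.71, 3124.89.
For Ivora: 117.02, 286.93, 722.75, 2173.11.
Combined standard total = 1,488,400; weights = 0.2553, 0.2506, 0.2201, 0.2740.
Querova: 0.2553×114.03 + 0.2506×231.00 + 0.2201×705.71 + 0.2740×3124.89 = 1098.5043 per 100,000.
Ivora: 0.2553×117.02 + 0.2506×286.93 + 0.2201×722.75 + 0.2740×2173.11 = 856.2624 per 100,000.
Difference = 1098.5043 − 856.2624 = 242.2419.

242.2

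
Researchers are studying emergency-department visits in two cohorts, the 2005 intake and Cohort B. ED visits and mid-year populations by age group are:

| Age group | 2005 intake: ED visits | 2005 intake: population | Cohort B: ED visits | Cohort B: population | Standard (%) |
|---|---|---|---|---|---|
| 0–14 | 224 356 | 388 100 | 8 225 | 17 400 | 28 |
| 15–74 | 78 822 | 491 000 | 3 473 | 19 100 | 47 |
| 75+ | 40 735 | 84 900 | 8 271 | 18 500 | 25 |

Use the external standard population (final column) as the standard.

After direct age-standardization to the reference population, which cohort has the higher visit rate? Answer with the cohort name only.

2005 intake

Age-specific rates per 1 000 for the 2005 intake: 578.088, 160.534, 479.800.
For Cohort B: 472.701, 181.832, 447.081.
Standard weights: 0.28, 0.47, 0.25.
The 2005 intake: 0.2800×578.088 + 0.4700×160.534 + 0.2500×479.800 = 357.2654 per 1 000.
Cohort B: 0.2800×472.701 + 0.4700×181.832 + 0.2500×447.081 = 329.5878 per 1 000.
The crude rates (356.76 vs 363.07) would put Cohort B higher, but that reflects its age composition; once standardized to a common age structure, the 2005 intake has the higher underlying rate.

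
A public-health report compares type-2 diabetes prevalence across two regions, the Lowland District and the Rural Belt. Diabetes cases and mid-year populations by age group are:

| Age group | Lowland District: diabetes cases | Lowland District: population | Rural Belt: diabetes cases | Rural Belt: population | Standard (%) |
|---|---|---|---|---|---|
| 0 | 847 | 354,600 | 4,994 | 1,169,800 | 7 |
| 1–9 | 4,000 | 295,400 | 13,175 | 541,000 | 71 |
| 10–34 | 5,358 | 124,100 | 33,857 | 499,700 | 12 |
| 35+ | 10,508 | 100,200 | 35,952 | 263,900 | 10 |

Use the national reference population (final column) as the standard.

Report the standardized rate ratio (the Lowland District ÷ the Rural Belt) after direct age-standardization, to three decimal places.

Age-specific rates per 1,000 for the Lowland District: 2.389, 13.541, 43.175, 104.870.
For the Rural Belt: 4.269, 24.353, 67.755, 136.233.
Standard weights: 0.07, 0.71, 0.12, 0.10.
The Lowland District: 0.0700×2.389 + 0.7100×13.541 + 0.1200×43.175 + 0.1000×104.870 = 25.4493 per 1,000.
The Rural Belt: 0.0700×4.269 + 0.7100×24.353 + 0.1200×67.755 + 0.1000×136.233 = 39.3434 per 1,000.
Ratio = 25.4493 ÷ 39.3434 = 0.64685.

0.647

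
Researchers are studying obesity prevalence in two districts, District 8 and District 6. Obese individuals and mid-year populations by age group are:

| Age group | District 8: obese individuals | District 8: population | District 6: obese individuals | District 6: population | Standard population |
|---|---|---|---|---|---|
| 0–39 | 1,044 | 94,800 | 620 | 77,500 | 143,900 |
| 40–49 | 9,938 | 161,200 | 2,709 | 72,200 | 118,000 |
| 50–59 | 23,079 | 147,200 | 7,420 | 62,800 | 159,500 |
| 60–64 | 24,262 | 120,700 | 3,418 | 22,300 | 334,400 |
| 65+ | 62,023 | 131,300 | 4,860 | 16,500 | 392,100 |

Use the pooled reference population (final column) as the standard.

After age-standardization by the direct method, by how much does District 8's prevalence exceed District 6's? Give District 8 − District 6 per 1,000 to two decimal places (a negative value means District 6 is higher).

Age-specific rates per 1,000 for District 8: 11.013, 61.650, 156.787, 201.011, 472.376.
For District 6: 8.000, 37.521, 118.153, 153.274, 294.545.
Standard total = 1,147,900; weights = 0.1254, 0.1028, 0.1389, 0.2913, 0.3416.
District 8: 0.1254×11.013 + 0.1028×61.650 + 0.1389×156.787 + 0.2913×201.011 + 0.3416×472.376 = 249.4151 per 1,000.
District 6: 0.1254×8.000 + 0.1028×37.521 + 0.1389×118.153 + 0.2913×153.274 + 0.3416×294.545 = 166.5389 per 1,000.
Difference = 249.4151 − 166.5389 = 82.8763.

82.88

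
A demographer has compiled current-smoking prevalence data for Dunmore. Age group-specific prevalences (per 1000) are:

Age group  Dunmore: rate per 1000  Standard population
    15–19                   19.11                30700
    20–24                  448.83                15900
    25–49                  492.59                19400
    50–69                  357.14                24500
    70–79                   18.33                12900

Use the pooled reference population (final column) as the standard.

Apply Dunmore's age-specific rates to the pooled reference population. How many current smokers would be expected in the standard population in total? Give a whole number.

26266

Expected current smokers = Σ (standard pop × age-specific rate ÷ 1000)
= 30700×19.11/1000 + 15900×448.83/1000 + 19400×492.59/1000 + 24500×357.14/1000 + 12900×18.33/1000
= 586.68 + 7136.40 + 9556.25 + 8749.93 + 236.46 = 26265.71.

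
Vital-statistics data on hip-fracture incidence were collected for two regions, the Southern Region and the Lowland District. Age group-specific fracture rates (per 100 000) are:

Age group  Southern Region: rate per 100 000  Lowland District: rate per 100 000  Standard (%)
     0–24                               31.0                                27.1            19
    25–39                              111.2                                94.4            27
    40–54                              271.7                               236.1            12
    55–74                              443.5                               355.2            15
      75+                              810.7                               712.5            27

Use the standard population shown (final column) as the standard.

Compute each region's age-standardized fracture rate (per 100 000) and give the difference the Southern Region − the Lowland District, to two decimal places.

Standard weights: 0.19, 0.27, 0.12, 0.15, 0.27.
The Southern Region: 0.1900×31.0 + 0.2700×111.2 + 0.1200×271.7 + 0.1500×443.5 + 0.2700×810.7 = 353.9320 per 100 000.
The Lowland District: 0.1900×27.1 + 0.2700×94.4 + 0.1200×236.1 + 0.1500×355.2 + 0.2700×712.5 = 304.6240 per 100 000.
Difference = 353.9320 − 304.6240 = 49.3080.

49.31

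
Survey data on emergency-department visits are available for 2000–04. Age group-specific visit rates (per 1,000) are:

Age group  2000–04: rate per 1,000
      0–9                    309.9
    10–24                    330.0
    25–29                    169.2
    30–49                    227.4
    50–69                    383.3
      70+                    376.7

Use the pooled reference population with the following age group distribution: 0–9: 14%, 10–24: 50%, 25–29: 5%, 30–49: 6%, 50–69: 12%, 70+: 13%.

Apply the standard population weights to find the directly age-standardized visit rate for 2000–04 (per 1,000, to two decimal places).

325.46

Standard weights: 0.14, 0.50, 0.05, 0.06, 0.12, 0.13.
Standardized rate: 0.1400×309.9 + 0.5000×330.0 + 0.0500×169.2 + 0.0600×227.4 + 0.1200×383.3 + 0.1300×376.7 = 325.4570 per 1,000.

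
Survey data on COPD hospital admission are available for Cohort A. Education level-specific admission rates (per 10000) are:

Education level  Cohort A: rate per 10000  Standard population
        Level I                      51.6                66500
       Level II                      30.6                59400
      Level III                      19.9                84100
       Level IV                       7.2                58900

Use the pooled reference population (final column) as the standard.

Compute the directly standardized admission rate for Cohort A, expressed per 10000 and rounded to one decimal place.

Standard total = 268900; weights = 0.2473, 0.2209, 0.3128, 0.2190.
Standardized rate: 0.2473×51.6 + 0.2209×30.6 + 0.3128×19.9 + 0.2190×7.2 = 27.3213 per 10000.

27.3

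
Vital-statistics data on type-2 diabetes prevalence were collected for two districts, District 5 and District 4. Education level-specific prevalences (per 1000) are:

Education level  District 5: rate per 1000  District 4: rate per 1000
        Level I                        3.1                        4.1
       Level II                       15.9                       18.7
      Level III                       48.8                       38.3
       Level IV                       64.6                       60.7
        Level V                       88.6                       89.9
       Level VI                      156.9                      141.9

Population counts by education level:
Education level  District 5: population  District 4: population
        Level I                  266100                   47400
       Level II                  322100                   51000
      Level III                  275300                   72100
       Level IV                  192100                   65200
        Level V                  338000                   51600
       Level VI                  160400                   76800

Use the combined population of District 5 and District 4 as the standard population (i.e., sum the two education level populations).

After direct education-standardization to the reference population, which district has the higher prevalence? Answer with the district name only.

District 5

Combined standard total = 1918100; weights = 0.1634, 0.1945, 0.1811, 0.1341, 0.2031, 0.1237.
District 5: 0.1634×3.1 + 0.1945×15.9 + 0.1811×48.8 + 0.1341×64.6 + 0.2031×88.6 + 0.1237×156.9 = 58.5027 per 1000.
District 4: 0.1634×4.1 + 0.1945×18.7 + 0.1811×38.3 + 0.1341×60.7 + 0.2031×89.9 + 0.1237×141.9 = 55.1950 per 1000.
The crude rates (55.92 vs 64.28) would put District 4 higher, but that reflects its education composition; once standardized to a common education structure, District 5 has the higher underlying rate.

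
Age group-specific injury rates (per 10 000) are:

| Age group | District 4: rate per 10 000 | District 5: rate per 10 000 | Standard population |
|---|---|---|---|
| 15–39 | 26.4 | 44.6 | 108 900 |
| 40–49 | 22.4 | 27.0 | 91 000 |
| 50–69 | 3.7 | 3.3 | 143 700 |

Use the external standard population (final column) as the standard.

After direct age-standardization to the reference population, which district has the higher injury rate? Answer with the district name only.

District 5

Standard total = 343 600; weights = 0.3169, 0.2648, 0.4182.
District 4: 0.3169×26.4 + 0.2648×22.4 + 0.4182×3.7 = 15.8471 per 10 000.
District 5: 0.3169×44.6 + 0.2648×27.0 + 0.4182×3.3 = 22.6663 per 10 000.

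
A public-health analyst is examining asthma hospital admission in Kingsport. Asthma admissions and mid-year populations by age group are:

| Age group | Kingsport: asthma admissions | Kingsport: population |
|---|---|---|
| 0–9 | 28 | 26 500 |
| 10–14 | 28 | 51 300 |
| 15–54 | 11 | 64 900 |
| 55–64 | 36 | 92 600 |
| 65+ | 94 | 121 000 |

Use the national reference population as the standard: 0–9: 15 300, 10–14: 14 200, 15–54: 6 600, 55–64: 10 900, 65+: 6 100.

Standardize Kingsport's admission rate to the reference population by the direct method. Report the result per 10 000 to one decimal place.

Age-specific rates per 10 000 for Kingsport: 10.57, 5.46, 1.69, 3.89, 7.77.
Standard total = 53 100; weights = 0.2881, 0.2674, 0.1243, 0.2053, 0.1149.
Standardized rate: 0.2881×10.57 + 0.2674×5.46 + 0.1243×1.69 + 0.2053×3.89 + 0.1149×7.77 = 6.4052 per 10 000.

6.4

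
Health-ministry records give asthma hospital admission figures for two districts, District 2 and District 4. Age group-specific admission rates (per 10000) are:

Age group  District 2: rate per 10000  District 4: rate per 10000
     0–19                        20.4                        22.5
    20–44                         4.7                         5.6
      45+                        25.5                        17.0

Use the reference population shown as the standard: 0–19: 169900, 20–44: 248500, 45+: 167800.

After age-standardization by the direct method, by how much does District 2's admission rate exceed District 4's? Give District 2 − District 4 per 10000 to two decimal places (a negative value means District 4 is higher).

Standard total = 586200; weights = 0.2898, 0.4239, 0.2863.
District 2: 0.2898×20.4 + 0.4239×4.7 + 0.2863×25.5 = 15.2044 per 10000.
District 4: 0.2898×22.5 + 0.4239×5.6 + 0.2863×17.0 = 13.7614 per 10000.
Difference = 15.2044 − 13.7614 = 1.4430.

1.44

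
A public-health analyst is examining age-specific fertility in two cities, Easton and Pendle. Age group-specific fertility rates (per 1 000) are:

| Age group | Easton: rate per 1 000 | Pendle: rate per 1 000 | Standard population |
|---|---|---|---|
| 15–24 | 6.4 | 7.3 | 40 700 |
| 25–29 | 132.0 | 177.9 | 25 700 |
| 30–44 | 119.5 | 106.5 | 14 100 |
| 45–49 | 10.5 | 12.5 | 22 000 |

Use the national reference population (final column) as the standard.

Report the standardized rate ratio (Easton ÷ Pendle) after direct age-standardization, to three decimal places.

0.838

Standard total = 102 500; weights = 0.3971, 0.2507, 0.1376, 0.2146.
Easton: 0.3971×6.4 + 0.2507×132.0 + 0.1376×119.5 + 0.2146×10.5 = 54.3300 per 1 000.
Pendle: 0.3971×7.3 + 0.2507×177.9 + 0.1376×106.5 + 0.2146×12.5 = 64.8370 per 1 000.
Ratio = 54.3300 ÷ 64.8370 = 0.83795.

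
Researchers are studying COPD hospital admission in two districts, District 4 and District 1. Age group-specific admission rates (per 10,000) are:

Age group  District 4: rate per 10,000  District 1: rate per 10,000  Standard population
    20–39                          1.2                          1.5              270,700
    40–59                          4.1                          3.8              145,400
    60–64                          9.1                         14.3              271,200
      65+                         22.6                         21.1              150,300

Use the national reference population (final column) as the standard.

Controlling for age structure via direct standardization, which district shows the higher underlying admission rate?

District 1

Standard total = 837,600; weights = 0.3232, 0.1736, 0.3238, 0.1794.
District 4: 0.3232×1.2 + 0.1736×4.1 + 0.3238×9.1 + 0.1794×22.6 = 8.1013 per 10,000.
District 1: 0.3232×1.5 + 0.1736×3.8 + 0.3238×14.3 + 0.1794×21.1 = 9.5607 per 10,000.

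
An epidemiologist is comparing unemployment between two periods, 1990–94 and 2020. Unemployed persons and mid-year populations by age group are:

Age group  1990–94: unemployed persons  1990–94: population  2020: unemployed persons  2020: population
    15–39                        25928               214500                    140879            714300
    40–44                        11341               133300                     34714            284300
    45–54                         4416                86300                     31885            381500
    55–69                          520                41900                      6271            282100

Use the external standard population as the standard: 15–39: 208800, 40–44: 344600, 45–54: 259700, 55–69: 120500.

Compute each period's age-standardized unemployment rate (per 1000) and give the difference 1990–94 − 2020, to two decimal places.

Age-specific rates per 1000 for 1990–94: 120.876, 85.079, 51.170, 12.411.
For 2020: 197.227, 122.103, 83.578, 22.230.
Standard total = 933600; weights = 0.2237, 0.3691, 0.2782, 0.1291.
1990–94: 0.2237×120.876 + 0.3691×85.079 + 0.2782×51.170 + 0.1291×12.411 = 74.2733 per 1000.
2020: 0.2237×197.227 + 0.3691×122.103 + 0.2782×83.578 + 0.1291×22.230 = 115.2974 per 1000.
Difference = 74.2733 − 115.2974 = -41.0241.

-41.02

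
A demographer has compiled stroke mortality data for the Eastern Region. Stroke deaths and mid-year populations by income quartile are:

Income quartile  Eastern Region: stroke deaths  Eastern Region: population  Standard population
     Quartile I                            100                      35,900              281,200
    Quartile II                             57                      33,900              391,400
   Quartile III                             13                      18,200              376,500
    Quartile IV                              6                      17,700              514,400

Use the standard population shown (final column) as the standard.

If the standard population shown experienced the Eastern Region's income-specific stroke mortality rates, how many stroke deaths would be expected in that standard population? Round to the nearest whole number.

Income-specific rates per 100,000 for the Eastern Region: 278.55, 168.14, 71.43, 33.90.
Expected stroke deaths = Σ (standard pop × income-specific rate ÷ 100,000)
= 281,200×278.55/100,000 + 391,400×168.14/100,000 + 376,500×71.43/100,000 + 514,400×33.90/100,000
= 783.29 + 658.11 + 268.93 + 174.37 = 1884.69.

1885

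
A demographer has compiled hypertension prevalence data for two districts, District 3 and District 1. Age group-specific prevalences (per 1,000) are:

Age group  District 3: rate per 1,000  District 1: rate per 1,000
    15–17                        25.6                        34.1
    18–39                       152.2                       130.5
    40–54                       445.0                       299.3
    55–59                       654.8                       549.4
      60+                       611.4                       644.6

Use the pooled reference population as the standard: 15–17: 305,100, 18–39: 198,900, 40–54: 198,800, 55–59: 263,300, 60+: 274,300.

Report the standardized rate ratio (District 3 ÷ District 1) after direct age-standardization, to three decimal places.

Standard total = 1,240,400; weights = 0.2460, 0.1604, 0.1603, 0.2123, 0.2211.
District 3: 0.2460×25.6 + 0.1604×152.2 + 0.1603×445.0 + 0.2123×654.8 + 0.2211×611.4 = 376.2214 per 1,000.
District 1: 0.2460×34.1 + 0.1604×130.5 + 0.1603×299.3 + 0.2123×549.4 + 0.2211×644.6 = 336.4495 per 1,000.
Ratio = 376.2214 ÷ 336.4495 = 1.11821.

1.118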